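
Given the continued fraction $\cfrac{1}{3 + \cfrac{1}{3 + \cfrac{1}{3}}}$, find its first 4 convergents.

Using the convergent recurrence p_i = a_i*p_{i-1} + p_{i-2}, q_i = a_i*q_{i-1} + q_{i-2} with p_{-2}=0, p_{-1}=1, q_{-2}=1, q_{-1}=0:
  i=0: a_0=0, p_0 = 0*1 + 0 = 0, q_0 = 0*0 + 1 = 1.
  i=1: a_1=3, p_1 = 3*0 + 1 = 1, q_1 = 3*1 + 0 = 3.
  i=2: a_2=3, p_2 = 3*1 + 0 = 3, q_2 = 3*3 + 1 = 10.
  i=3: a_3=3, p_3 = 3*3 + 1 = 10, q_3 = 3*10 + 3 = 33.

0/1, 1/3, 3/10, 10/33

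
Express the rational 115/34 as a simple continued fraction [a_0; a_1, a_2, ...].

[3; 2, 1, 1, 1, 1, 2]

Run the Euclidean algorithm on 115 and 34; the successive quotients are the partial quotients a_0, a_1, ... (each step inverts the fractional part left over by the previous one):
  115 = 3*34 + 13, so a_0 = 3.
  34 = 2*13 + 8, so a_1 = 2.
  13 = 1*8 + 5, so a_2 = 1.
  8 = 1*5 + 3, so a_3 = 1.
  5 = 1*3 + 2, so a_4 = 1.
  3 = 1*2 + 1, so a_5 = 1.
  2 = 2*1 + 0, so a_6 = 2.
The remainder reaches 0 after 7 divisions, so the expansion has 7 partial quotients, read off in order.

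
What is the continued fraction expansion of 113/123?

[0; 1, 11, 3, 3]

Run the Euclidean algorithm on 113 and 123; the successive quotients are the partial quotients a_0, a_1, ... (each step inverts the fractional part left over by the previous one):
  113 = 0*123 + 113, so a_0 = 0.
  123 = 1*113 + 10, so a_1 = 1.
  113 = 11*10 + 3, so a_2 = 11.
  10 = 3*3 + 1, so a_3 = 3.
  3 = 3*1 + 0, so a_4 = 3.
The remainder reaches 0 after 5 divisions, so the expansion has 5 partial quotients, read off in order.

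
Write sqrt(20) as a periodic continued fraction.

[4; (2, 8)]

Write x_i = (sqrt(20) + m_i)/d_i with (m_0, d_0) = (0, 1). a_0 = floor(sqrt(20)) = 4, since 4^2 = 16 <= 20 < 25 = 5^2.
Iterate m_{i+1} = d_i*a_i - m_i, d_{i+1} = (20 - m_{i+1}^2)/d_i, a_{i+1} = floor((a_0 + m_{i+1})/d_{i+1}):
  m_1 = 1*4 - 0 = 4, d_1 = (20 - 4^2)/1 = 4/1 = 4, a_1 = floor((4 + 4)/4) = 2.
  m_2 = 4*2 - 4 = 4, d_2 = (20 - 4^2)/4 = 4/4 = 1, a_2 = floor((4 + 4)/1) = 8.
  m_3 = 1*8 - 4 = 4, d_3 = (20 - 4^2)/1 = 4/1 = 4: (m_3, d_3) = (m_1, d_1) = (4, 4), so from here the quotients repeat a_1, a_2; the period length is 2.
Hence the expansion of sqrt(20) is a_0 = 4 followed by the repeating block 2, 8 (period 2).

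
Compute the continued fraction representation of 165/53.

Run the Euclidean algorithm on 165 and 53; the successive quotients are the partial quotients a_0, a_1, ... (each step inverts the fractional part left over by the previous one):
  165 = 3*53 + 6, so a_0 = 3.
  53 = 8*6 + 5, so a_1 = 8.
  6 = 1*5 + 1, so a_2 = 1.
  5 = 5*1 + 0, so a_3 = 5.
The remainder reaches 0 after 4 divisions, so the expansion has 4 partial quotients, read off in order.

[3; 8, 1, 5]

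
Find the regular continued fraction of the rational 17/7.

[2; 2, 3]

Run the Euclidean algorithm on 17 and 7; the successive quotients are the partial quotients a_0, a_1, ... (each step inverts the fractional part left over by the previous one):
  17 = 2*7 + 3, so a_0 = 2.
  7 = 2*3 + 1, so a_1 = 2.
  3 = 3*1 + 0, so a_2 = 3.
The remainder reaches 0 after 3 divisions, so the expansion has 3 partial quotients, read off in order.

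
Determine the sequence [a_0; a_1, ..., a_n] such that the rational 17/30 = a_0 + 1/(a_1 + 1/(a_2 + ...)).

Run the Euclidean algorithm on 17 and 30; the successive quotients are the partial quotients a_0, a_1, ... (each step inverts the fractional part left over by the previous one):
  17 = 0*30 + 17, so a_0 = 0.
  30 = 1*17 + 13, so a_1 = 1.
  17 = 1*13 + 4, so a_2 = 1.
  13 = 3*4 + 1, so a_3 = 3.
  4 = 4*1 + 0, so a_4 = 4.
The remainder reaches 0 after 5 divisions, so the expansion has 5 partial quotients, read off in order.

[0; 1, 1, 3, 4]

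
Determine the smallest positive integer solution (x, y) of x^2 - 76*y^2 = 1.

(x, y) = (57799, 6630)

First expand sqrt(76) as a continued fraction. With x_i = (sqrt(76) + m_i)/d_i and (m_0, d_0) = (0, 1): a_0 = floor(sqrt(76)) = 8, since 8^2 = 64 <= 76 < 81 = 9^2.
Iterate m_{i+1} = d_i*a_i - m_i, d_{i+1} = (76 - m_{i+1}^2)/d_i, a_{i+1} = floor((a_0 + m_{i+1})/d_{i+1}):
  m_1 = 1*8 - 0 = 8, d_1 = (76 - 8^2)/1 = 12/1 = 12, a_1 = floor((8 + 8)/12) = 1.
  m_2 = 12*1 - 8 = 4, d_2 = (76 - 4^2)/12 = 60/12 = 5, a_2 = floor((8 + 4)/5) = 2.
  m_3 = 5*2 - 4 = 6, d_3 = (76 - 6^2)/5 = 40/5 = 8, a_3 = floor((8 + 6)/8) = 1.
  m_4 = 8*1 - 6 = 2, d_4 = (76 - 2^2)/8 = 72/8 = 9, a_4 = floor((8 + 2)/9) = 1.
  m_5 = 9*1 - 2 = 7, d_5 = (76 - 7^2)/9 = 27/9 = 3, a_5 = floor((8 + 7)/3) = 5.
  m_6 = 3*5 - 7 = 8, d_6 = (76 - 8^2)/3 = 12/3 = 4, a_6 = floor((8 + 8)/4) = 4.
  m_7 = 4*4 - 8 = 8, d_7 = (76 - 8^2)/4 = 12/4 = 3, a_7 = floor((8 + 8)/3) = 5.
  m_8 = 3*5 - 8 = 7, d_8 = (76 - 7^2)/3 = 27/3 = 9, a_8 = floor((8 + 7)/9) = 1.
  m_9 = 9*1 - 7 = 2, d_9 = (76 - 2^2)/9 = 72/9 = 8, a_9 = floor((8 + 2)/8) = 1.
  m_10 = 8*1 - 2 = 6, d_10 = (76 - 6^2)/8 = 40/8 = 5, a_10 = floor((8 + 6)/5) = 2.
  m_11 = 5*2 - 6 = 4, d_11 = (76 - 4^2)/5 = 60/5 = 12, a_11 = floor((8 + 4)/12) = 1.
  m_12 = 12*1 - 4 = 8, d_12 = (76 - 8^2)/12 = 12/12 = 1, a_12 = floor((8 + 8)/1) = 16.
  m_13 = 1*16 - 8 = 8, d_13 = (76 - 8^2)/1 = 12/1 = 12: (m_13, d_13) = (m_1, d_1) = (8, 12), so from here the quotients repeat a_1, ..., a_12; the period length is 12.
So sqrt(76) = [8; (1, 2, 1, 1, 5, 4, 5, 1, 1, 2, 1, 16)] with period length k = 12.
k is even, so the fundamental solution of x^2 - 76y^2 = 1 is (p_{k-1}, q_{k-1}) = (p_11, q_11); compute convergents through index 11.
Convergents (p_i = a_i*p_{i-1} + p_{i-2}, q_i = a_i*q_{i-1} + q_{i-2} with p_{-2}=0, p_{-1}=1, q_{-2}=1, q_{-1}=0):
  i=0: a_0=8, p_0 = 8*1 + 0 = 8, q_0 = 8*0 + 1 = 1.
  i=1: a_1=1, p_1 = 1*8 + 1 = 9, q_1 = 1*1 + 0 = 1.
  i=2: a_2=2, p_2 = 2*9 + 8 = 26, q_2 = 2*1 + 1 = 3.
  i=3: a_3=1, p_3 = 1*26 + 9 = 35, q_3 = 1*3 + 1 = 4.
  i=4: a_4=1, p_4 = 1*35 + 26 = 61, q_4 = 1*4 + 3 = 7.
  i=5: a_5=5, p_5 = 5*61 + 35 = 340, q_5 = 5*7 + 4 = 39.
  i=6: a_6=4, p_6 = 4*340 + 61 = 1421, q_6 = 4*39 + 7 = 163.
  i=7: a_7=5, p_7 = 5*1421 + 340 = 7445, q_7 = 5*163 + 39 = 854.
  i=8: a_8=1, p_8 = 1*7445 + 1421 = 8866, q_8 = 1*854 + 163 = 1017.
  i=9: a_9=1, p_9 = 1*8866 + 7445 = 16311, q_9 = 1*1017 + 854 = 1871.
  i=10: a_10=2, p_10 = 2*16311 + 8866 = 41488, q_10 = 2*1871 + 1017 = 4759.
  i=11: a_11=1, p_11 = 1*41488 + 16311 = 57799, q_11 = 1*4759 + 1871 = 6630.
Check: 57799^2 - 76*6630^2 = 3340724401 - 3340724400 = 1, so (x, y) = (57799, 6630) solves the equation, and by the theorem it is the least positive solution.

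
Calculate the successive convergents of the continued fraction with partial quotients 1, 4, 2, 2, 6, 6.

Using the convergent recurrence p_i = a_i*p_{i-1} + p_{i-2}, q_i = a_i*q_{i-1} + q_{i-2} with p_{-2}=0, p_{-1}=1, q_{-2}=1, q_{-1}=0:
  i=0: a_0=1, p_0 = 1*1 + 0 = 1, q_0 = 1*0 + 1 = 1.
  i=1: a_1=4, p_1 = 4*1 + 1 = 5, q_1 = 4*1 + 0 = 4.
  i=2: a_2=2, p_2 = 2*5 + 1 = 11, q_2 = 2*4 + 1 = 9.
  i=3: a_3=2, p_3 = 2*11 + 5 = 27, q_3 = 2*9 + 4 = 22.
  i=4: a_4=6, p_4 = 6*27 + 11 = 173, q_4 = 6*22 + 9 = 141.
  i=5: a_5=6, p_5 = 6*173 + 27 = 1065, q_5 = 6*141 + 22 = 868.

1/1, 5/4, 11/9, 27/22, 173/141, 1065/868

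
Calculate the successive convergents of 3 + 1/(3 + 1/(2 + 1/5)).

3/1, 10/3, 23/7, 125/38

Using the convergent recurrence p_i = a_i*p_{i-1} + p_{i-2}, q_i = a_i*q_{i-1} + q_{i-2} with p_{-2}=0, p_{-1}=1, q_{-2}=1, q_{-1}=0:
  i=0: a_0=3, p_0 = 3*1 + 0 = 3, q_0 = 3*0 + 1 = 1.
  i=1: a_1=3, p_1 = 3*3 + 1 = 10, q_1 = 3*1 + 0 = 3.
  i=2: a_2=2, p_2 = 2*10 + 3 = 23, q_2 = 2*3 + 1 = 7.
  i=3: a_3=5, p_3 = 5*23 + 10 = 125, q_3 = 5*7 + 3 = 38.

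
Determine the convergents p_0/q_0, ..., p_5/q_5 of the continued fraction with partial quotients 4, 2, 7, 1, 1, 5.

4/1, 9/2, 67/15, 76/17, 143/32, 791/177

Using the convergent recurrence p_i = a_i*p_{i-1} + p_{i-2}, q_i = a_i*q_{i-1} + q_{i-2} with p_{-2}=0, p_{-1}=1, q_{-2}=1, q_{-1}=0:
  i=0: a_0=4, p_0 = 4*1 + 0 = 4, q_0 = 4*0 + 1 = 1.
  i=1: a_1=2, p_1 = 2*4 + 1 = 9, q_1 = 2*1 + 0 = 2.
  i=2: a_2=7, p_2 = 7*9 + 4 = 67, q_2 = 7*2 + 1 = 15.
  i=3: a_3=1, p_3 = 1*67 + 9 = 76, q_3 = 1*15 + 2 = 17.
  i=4: a_4=1, p_4 = 1*76 + 67 = 143, q_4 = 1*17 + 15 = 32.
  i=5: a_5=5, p_5 = 5*143 + 76 = 791, q_5 = 5*32 + 17 = 177.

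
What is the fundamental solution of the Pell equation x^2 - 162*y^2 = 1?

First expand sqrt(162) as a continued fraction. With x_i = (sqrt(162) + m_i)/d_i and (m_0, d_0) = (0, 1): a_0 = floor(sqrt(162)) = 12, since 12^2 = 144 <= 162 < 169 = 13^2.
Iterate m_{i+1} = d_i*a_i - m_i, d_{i+1} = (162 - m_{i+1}^2)/d_i, a_{i+1} = floor((a_0 + m_{i+1})/d_{i+1}):
  m_1 = 1*12 - 0 = 12, d_1 = (162 - 12^2)/1 = 18/1 = 18, a_1 = floor((12 + 12)/18) = 1.
  m_2 = 18*1 - 12 = 6, d_2 = (162 - 6^2)/18 = 126/18 = 7, a_2 = floor((12 + 6)/7) = 2.
  m_3 = 7*2 - 6 = 8, d_3 = (162 - 8^2)/7 = 98/7 = 14, a_3 = floor((12 + 8)/14) = 1.
  m_4 = 14*1 - 8 = 6, d_4 = (162 - 6^2)/14 = 126/14 = 9, a_4 = floor((12 + 6)/9) = 2.
  m_5 = 9*2 - 6 = 12, d_5 = (162 - 12^2)/9 = 18/9 = 2, a_5 = floor((12 + 12)/2) = 12.
  m_6 = 2*12 - 12 = 12, d_6 = (162 - 12^2)/2 = 18/2 = 9, a_6 = floor((12 + 12)/9) = 2.
  m_7 = 9*2 - 12 = 6, d_7 = (162 - 6^2)/9 = 126/9 = 14, a_7 = floor((12 + 6)/14) = 1.
  m_8 = 14*1 - 6 = 8, d_8 = (162 - 8^2)/14 = 98/14 = 7, a_8 = floor((12 + 8)/7) = 2.
  m_9 = 7*2 - 8 = 6, d_9 = (162 - 6^2)/7 = 126/7 = 18, a_9 = floor((12 + 6)/18) = 1.
  m_10 = 18*1 - 6 = 12, d_10 = (162 - 12^2)/18 = 18/18 = 1, a_10 = floor((12 + 12)/1) = 24.
  m_11 = 1*24 - 12 = 12, d_11 = (162 - 12^2)/1 = 18/1 = 18: (m_11, d_11) = (m_1, d_1) = (12, 18), so from here the quotients repeat a_1, ..., a_10; the period length is 10.
So sqrt(162) = [12; (1, 2, 1, 2, 12, 2, 1, 2, 1, 24)] with period length k = 10.
k is even, so the fundamental solution of x^2 - 162y^2 = 1 is (p_{k-1}, q_{k-1}) = (p_9, q_9); compute convergents through index 9.
Convergents (p_i = a_i*p_{i-1} + p_{i-2}, q_i = a_i*q_{i-1} + q_{i-2} with p_{-2}=0, p_{-1}=1, q_{-2}=1, q_{-1}=0):
  i=0: a_0=12, p_0 = 12*1 + 0 = 12, q_0 = 12*0 + 1 = 1.
  i=1: a_1=1, p_1 = 1*12 + 1 = 13, q_1 = 1*1 + 0 = 1.
  i=2: a_2=2, p_2 = 2*13 + 12 = 38, q_2 = 2*1 + 1 = 3.
  i=3: a_3=1, p_3 = 1*38 + 13 = 51, q_3 = 1*3 + 1 = 4.
  i=4: a_4=2, p_4 = 2*51 + 38 = 140, q_4 = 2*4 + 3 = 11.
  i=5: a_5=12, p_5 = 12*140 + 51 = 1731, q_5 = 12*11 + 4 = 136.
  i=6: a_6=2, p_6 = 2*1731 + 140 = 3602, q_6 = 2*136 + 11 = 283.
  i=7: a_7=1, p_7 = 1*3602 + 1731 = 5333, q_7 = 1*283 + 136 = 419.
  i=8: a_8=2, p_8 = 2*5333 + 3602 = 14268, q_8 = 2*419 + 283 = 1121.
  i=9: a_9=1, p_9 = 1*14268 + 5333 = 19601, q_9 = 1*1121 + 419 = 1540.
Check: 19601^2 - 162*1540^2 = 384199201 - 384199200 = 1, so (x, y) = (19601, 1540) solves the equation, and by the theorem it is the least positive solution.

(x, y) = (19601, 1540)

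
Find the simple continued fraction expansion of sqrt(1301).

[36; (14, 2, 2, 2, 2, 14, 72)]

Write x_i = (sqrt(1301) + m_i)/d_i with (m_0, d_0) = (0, 1). a_0 = floor(sqrt(1301)) = 36, since 36^2 = 1296 <= 1301 < 1369 = 37^2.
Iterate m_{i+1} = d_i*a_i - m_i, d_{i+1} = (1301 - m_{i+1}^2)/d_i, a_{i+1} = floor((a_0 + m_{i+1})/d_{i+1}):
  m_1 = 1*36 - 0 = 36, d_1 = (1301 - 36^2)/1 = 5/1 = 5, a_1 = floor((36 + 36)/5) = 14.
  m_2 = 5*14 - 36 = 34, d_2 = (1301 - 34^2)/5 = 145/5 = 29, a_2 = floor((36 + 34)/29) = 2.
  m_3 = 29*2 - 34 = 24, d_3 = (1301 - 24^2)/29 = 725/29 = 25, a_3 = floor((36 + 24)/25) = 2.
  m_4 = 25*2 - 24 = 26, d_4 = (1301 - 26^2)/25 = 625/25 = 25, a_4 = floor((36 + 26)/25) = 2.
  m_5 = 25*2 - 26 = 24, d_5 = (1301 - 24^2)/25 = 725/25 = 29, a_5 = floor((36 + 24)/29) = 2.
  m_6 = 29*2 - 24 = 34, d_6 = (1301 - 34^2)/29 = 145/29 = 5, a_6 = floor((36 + 34)/5) = 14.
  m_7 = 5*14 - 34 = 36, d_7 = (1301 - 36^2)/5 = 5/5 = 1, a_7 = floor((36 + 36)/1) = 72.
  m_8 = 1*72 - 36 = 36, d_8 = (1301 - 36^2)/1 = 5/1 = 5: (m_8, d_8) = (m_1, d_1) = (36, 5), so from here the quotients repeat a_1, ..., a_7; the period length is 7.
Hence the expansion of sqrt(1301) is a_0 = 36 followed by the repeating block 14, 2, 2, 2, 2, 14, 72 (period 7).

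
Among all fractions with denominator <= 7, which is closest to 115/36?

Expand x = 115/36 as a continued fraction with the Euclidean algorithm:
  115 = 3*36 + 7, so a_0 = 3.
  36 = 5*7 + 1, so a_1 = 5.
  7 = 7*1 + 0, so a_2 = 7.
so x = [3; 5, 7].
Convergents (p_i = a_i*p_{i-1} + p_{i-2}, q_i = a_i*q_{i-1} + q_{i-2} with p_{-2}=0, p_{-1}=1, q_{-2}=1, q_{-1}=0), until the denominator exceeds 7:
  i=0: a_0=3, p_0 = 3*1 + 0 = 3, q_0 = 3*0 + 1 = 1.
  i=1: a_1=5, p_1 = 5*3 + 1 = 16, q_1 = 5*1 + 0 = 5.
  i=2: a_2=7, p_2 = 7*16 + 3 = 115, q_2 = 7*5 + 1 = 36.
q_2 = 36 > 7, so the last convergent with denominator <= 7 is p_1/q_1 = 16/5.
The closest fraction with denominator <= 7 is either p_1/q_1 or the intermediate fraction (k*p_1 + p_0)/(k*q_1 + q_0) with the largest k >= 1 whose denominator stays <= 7; these approach x as k grows, and every other convergent or intermediate fraction in range is farther away.
Largest k: floor((7 - q_0)/q_1) = floor((7 - 1)/5) = 1.
That gives (1*16 + 3)/(1*5 + 1) = 19/6.
Compare the errors: |x - 16/5| = |115*5 - 16*36|/(36*5) = 1/180, and |x - 19/6| = |115*6 - 19*36|/(36*6) = 6/216.
Cross-multiplying, 1*216 = 216 < 1080 = 6*180, so 1/180 is smaller: the convergent 16/5 is closer to x than 19/6.

16/5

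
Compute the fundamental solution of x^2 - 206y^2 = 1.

(x, y) = (59535, 4148)

First expand sqrt(206) as a continued fraction. With x_i = (sqrt(206) + m_i)/d_i and (m_0, d_0) = (0, 1): a_0 = floor(sqrt(206)) = 14, since 14^2 = 196 <= 206 < 225 = 15^2.
Iterate m_{i+1} = d_i*a_i - m_i, d_{i+1} = (206 - m_{i+1}^2)/d_i, a_{i+1} = floor((a_0 + m_{i+1})/d_{i+1}):
  m_1 = 1*14 - 0 = 14, d_1 = (206 - 14^2)/1 = 10/1 = 10, a_1 = floor((14 + 14)/10) = 2.
  m_2 = 10*2 - 14 = 6, d_2 = (206 - 6^2)/10 = 170/10 = 17, a_2 = floor((14 + 6)/17) = 1.
  m_3 = 17*1 - 6 = 11, d_3 = (206 - 11^2)/17 = 85/17 = 5, a_3 = floor((14 + 11)/5) = 5.
  m_4 = 5*5 - 11 = 14, d_4 = (206 - 14^2)/5 = 10/5 = 2, a_4 = floor((14 + 14)/2) = 14.
  m_5 = 2*14 - 14 = 14, d_5 = (206 - 14^2)/2 = 10/2 = 5, a_5 = floor((14 + 14)/5) = 5.
  m_6 = 5*5 - 14 = 11, d_6 = (206 - 11^2)/5 = 85/5 = 17, a_6 = floor((14 + 11)/17) = 1.
  m_7 = 17*1 - 11 = 6, d_7 = (206 - 6^2)/17 = 170/17 = 10, a_7 = floor((14 + 6)/10) = 2.
  m_8 = 10*2 - 6 = 14, d_8 = (206 - 14^2)/10 = 10/10 = 1, a_8 = floor((14 + 14)/1) = 28.
  m_9 = 1*28 - 14 = 14, d_9 = (206 - 14^2)/1 = 10/1 = 10: (m_9, d_9) = (m_1, d_1) = (14, 10), so from here the quotients repeat a_1, ..., a_8; the period length is 8.
So sqrt(206) = [14; (2, 1, 5, 14, 5, 1, 2, 28)] with period length k = 8.
k is even, so the fundamental solution of x^2 - 206y^2 = 1 is (p_{k-1}, q_{k-1}) = (p_7, q_7); compute convergents through index 7.
Convergents (p_i = a_i*p_{i-1} + p_{i-2}, q_i = a_i*q_{i-1} + q_{i-2} with p_{-2}=0, p_{-1}=1, q_{-2}=1, q_{-1}=0):
  i=0: a_0=14, p_0 = 14*1 + 0 = 14, q_0 = 14*0 + 1 = 1.
  i=1: a_1=2, p_1 = 2*14 + 1 = 29, q_1 = 2*1 + 0 = 2.
  i=2: a_2=1, p_2 = 1*29 + 14 = 43, q_2 = 1*2 + 1 = 3.
  i=3: a_3=5, p_3 = 5*43 + 29 = 244, q_3 = 5*3 + 2 = 17.
  i=4: a_4=14, p_4 = 14*244 + 43 = 3459, q_4 = 14*17 + 3 = 241.
  i=5: a_5=5, p_5 = 5*3459 + 244 = 17539, q_5 = 5*241 + 17 = 1222.
  i=6: a_6=1, p_6 = 1*17539 + 3459 = 20998, q_6 = 1*1222 + 241 = 1463.
  i=7: a_7=2, p_7 = 2*20998 + 17539 = 59535, q_7 = 2*1463 + 1222 = 4148.
Check: 59535^2 - 206*4148^2 = 3544416225 - 3544416224 = 1, so (x, y) = (59535, 4148) solves the equation, and by the theorem it is the least positive solution.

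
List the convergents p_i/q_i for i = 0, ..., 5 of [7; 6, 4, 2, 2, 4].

7/1, 43/6, 179/25, 401/56, 981/137, 4325/604

Using the convergent recurrence p_i = a_i*p_{i-1} + p_{i-2}, q_i = a_i*q_{i-1} + q_{i-2} with p_{-2}=0, p_{-1}=1, q_{-2}=1, q_{-1}=0:
  i=0: a_0=7, p_0 = 7*1 + 0 = 7, q_0 = 7*0 + 1 = 1.
  i=1: a_1=6, p_1 = 6*7 + 1 = 43, q_1 = 6*1 + 0 = 6.
  i=2: a_2=4, p_2 = 4*43 + 7 = 179, q_2 = 4*6 + 1 = 25.
  i=3: a_3=2, p_3 = 2*179 + 43 = 401, q_3 = 2*25 + 6 = 56.
  i=4: a_4=2, p_4 = 2*401 + 179 = 981, q_4 = 2*56 + 25 = 137.
  i=5: a_5=4, p_5 = 4*981 + 401 = 4325, q_5 = 4*137 + 56 = 604.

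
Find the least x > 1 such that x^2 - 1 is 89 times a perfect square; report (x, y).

(x, y) = (500001, 53000)

First expand sqrt(89) as a continued fraction. With x_i = (sqrt(89) + m_i)/d_i and (m_0, d_0) = (0, 1): a_0 = floor(sqrt(89)) = 9, since 9^2 = 81 <= 89 < 100 = 10^2.
Iterate m_{i+1} = d_i*a_i - m_i, d_{i+1} = (89 - m_{i+1}^2)/d_i, a_{i+1} = floor((a_0 + m_{i+1})/d_{i+1}):
  m_1 = 1*9 - 0 = 9, d_1 = (89 - 9^2)/1 = 8/1 = 8, a_1 = floor((9 + 9)/8) = 2.
  m_2 = 8*2 - 9 = 7, d_2 = (89 - 7^2)/8 = 40/8 = 5, a_2 = floor((9 + 7)/5) = 3.
  m_3 = 5*3 - 7 = 8, d_3 = (89 - 8^2)/5 = 25/5 = 5, a_3 = floor((9 + 8)/5) = 3.
  m_4 = 5*3 - 8 = 7, d_4 = (89 - 7^2)/5 = 40/5 = 8, a_4 = floor((9 + 7)/8) = 2.
  m_5 = 8*2 - 7 = 9, d_5 = (89 - 9^2)/8 = 8/8 = 1, a_5 = floor((9 + 9)/1) = 18.
  m_6 = 1*18 - 9 = 9, d_6 = (89 - 9^2)/1 = 8/1 = 8: (m_6, d_6) = (m_1, d_1) = (9, 8), so from here the quotients repeat a_1, ..., a_5; the period length is 5.
So sqrt(89) = [9; (2, 3, 3, 2, 18)] with period length k = 5.
k is odd, so (p_{k-1}, q_{k-1}) only solves x^2 - 89y^2 = -1 and the fundamental solution of x^2 - 89y^2 = 1 is (p_{2k-1}, q_{2k-1}) = (p_9, q_9); compute convergents through index 9, running through the period twice.
Convergents (p_i = a_i*p_{i-1} + p_{i-2}, q_i = a_i*q_{i-1} + q_{i-2} with p_{-2}=0, p_{-1}=1, q_{-2}=1, q_{-1}=0):
  i=0: a_0=9, p_0 = 9*1 + 0 = 9, q_0 = 9*0 + 1 = 1.
  i=1: a_1=2, p_1 = 2*9 + 1 = 19, q_1 = 2*1 + 0 = 2.
  i=2: a_2=3, p_2 = 3*19 + 9 = 66, q_2 = 3*2 + 1 = 7.
  i=3: a_3=3, p_3 = 3*66 + 19 = 217, q_3 = 3*7 + 2 = 23.
  i=4: a_4=2, p_4 = 2*217 + 66 = 500, q_4 = 2*23 + 7 = 53.
  i=5: a_5=18, p_5 = 18*500 + 217 = 9217, q_5 = 18*53 + 23 = 977.
  i=6: a_6=2, p_6 = 2*9217 + 500 = 18934, q_6 = 2*977 + 53 = 2007.
  i=7: a_7=3, p_7 = 3*18934 + 9217 = 66019, q_7 = 3*2007 + 977 = 6998.
  i=8: a_8=3, p_8 = 3*66019 + 18934 = 216991, q_8 = 3*6998 + 2007 = 23001.
  i=9: a_9=2, p_9 = 2*216991 + 66019 = 500001, q_9 = 2*23001 + 6998 = 53000.
Indeed p_4^2 - 89*q_4^2 = 250000 - 250001 = -1, not +1.
Check: 500001^2 - 89*53000^2 = 250001000001 - 250001000000 = 1, so (x, y) = (500001, 53000) solves the equation, and by the theorem it is the least positive solution.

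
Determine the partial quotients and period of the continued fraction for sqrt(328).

[18; (9, 36)]

Write x_i = (sqrt(328) + m_i)/d_i with (m_0, d_0) = (0, 1). a_0 = floor(sqrt(328)) = 18, since 18^2 = 324 <= 328 < 361 = 19^2.
Iterate m_{i+1} = d_i*a_i - m_i, d_{i+1} = (328 - m_{i+1}^2)/d_i, a_{i+1} = floor((a_0 + m_{i+1})/d_{i+1}):
  m_1 = 1*18 - 0 = 18, d_1 = (328 - 18^2)/1 = 4/1 = 4, a_1 = floor((18 + 18)/4) = 9.
  m_2 = 4*9 - 18 = 18, d_2 = (328 - 18^2)/4 = 4/4 = 1, a_2 = floor((18 + 18)/1) = 36.
  m_3 = 1*36 - 18 = 18, d_3 = (328 - 18^2)/1 = 4/1 = 4: (m_3, d_3) = (m_1, d_1) = (18, 4), so from here the quotients repeat a_1, a_2; the period length is 2.
Hence the expansion of sqrt(328) is a_0 = 18 followed by the repeating block 9, 36 (period 2).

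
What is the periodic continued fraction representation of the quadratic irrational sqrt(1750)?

[41; (1, 4, 1, 82)]

Write x_i = (sqrt(1750) + m_i)/d_i with (m_0, d_0) = (0, 1). a_0 = floor(sqrt(1750)) = 41, since 41^2 = 1681 <= 1750 < 1764 = 42^2.
Iterate m_{i+1} = d_i*a_i - m_i, d_{i+1} = (1750 - m_{i+1}^2)/d_i, a_{i+1} = floor((a_0 + m_{i+1})/d_{i+1}):
  m_1 = 1*41 - 0 = 41, d_1 = (1750 - 41^2)/1 = 69/1 = 69, a_1 = floor((41 + 41)/69) = 1.
  m_2 = 69*1 - 41 = 28, d_2 = (1750 - 28^2)/69 = 966/69 = 14, a_2 = floor((41 + 28)/14) = 4.
  m_3 = 14*4 - 28 = 28, d_3 = (1750 - 28^2)/14 = 966/14 = 69, a_3 = floor((41 + 28)/69) = 1.
  m_4 = 69*1 - 28 = 41, d_4 = (1750 - 41^2)/69 = 69/69 = 1, a_4 = floor((41 + 41)/1) = 82.
  m_5 = 1*82 - 41 = 41, d_5 = (1750 - 41^2)/1 = 69/1 = 69: (m_5, d_5) = (m_1, d_1) = (41, 69), so from here the quotients repeat a_1, ..., a_4; the period length is 4.
Hence the expansion of sqrt(1750) is a_0 = 41 followed by the repeating block 1, 4, 1, 82 (period 4).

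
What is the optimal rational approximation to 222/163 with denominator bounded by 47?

64/47

Expand x = 222/163 as a continued fraction with the Euclidean algorithm:
  222 = 1*163 + 59, so a_0 = 1.
  163 = 2*59 + 45, so a_1 = 2.
  59 = 1*45 + 14, so a_2 = 1.
  45 = 3*14 + 3, so a_3 = 3.
  14 = 4*3 + 2, so a_4 = 4.
  3 = 1*2 + 1, so a_5 = 1.
  2 = 2*1 + 0, so a_6 = 2.
so x = [1; 2, 1, 3, 4, 1, 2].
Convergents (p_i = a_i*p_{i-1} + p_{i-2}, q_i = a_i*q_{i-1} + q_{i-2} with p_{-2}=0, p_{-1}=1, q_{-2}=1, q_{-1}=0), until the denominator exceeds 47:
  i=0: a_0=1, p_0 = 1*1 + 0 = 1, q_0 = 1*0 + 1 = 1.
  i=1: a_1=2, p_1 = 2*1 + 1 = 3, q_1 = 2*1 + 0 = 2.
  i=2: a_2=1, p_2 = 1*3 + 1 = 4, q_2 = 1*2 + 1 = 3.
  i=3: a_3=3, p_3 = 3*4 + 3 = 15, q_3 = 3*3 + 2 = 11.
  i=4: a_4=4, p_4 = 4*15 + 4 = 64, q_4 = 4*11 + 3 = 47.
  i=5: a_5=1, p_5 = 1*64 + 15 = 79, q_5 = 1*47 + 11 = 58.
q_5 = 58 > 47, so the last convergent with denominator <= 47 is p_4/q_4 = 64/47.
The closest fraction with denominator <= 47 is either p_4/q_4 or the intermediate fraction (k*p_4 + p_3)/(k*q_4 + q_3) with the largest k >= 1 whose denominator stays <= 47; these approach x as k grows, and every other convergent or intermediate fraction in range is farther away.
Largest k: floor((47 - q_3)/q_4) = floor((47 - 11)/47) = 0.
Since k = 0, no intermediate fraction beyond p_4/q_4 has denominator <= 47, so the convergent 64/47 is the closest (its error is |222*47 - 64*163|/(163*47) = 2/7661).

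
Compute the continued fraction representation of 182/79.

Run the Euclidean algorithm on 182 and 79; the successive quotients are the partial quotients a_0, a_1, ... (each step inverts the fractional part left over by the previous one):
  182 = 2*79 + 24, so a_0 = 2.
  79 = 3*24 + 7, so a_1 = 3.
  24 = 3*7 + 3, so a_2 = 3.
  7 = 2*3 + 1, so a_3 = 2.
  3 = 3*1 + 0, so a_4 = 3.
The remainder reaches 0 after 5 divisions, so the expansion has 5 partial quotients, read off in order.

[2; 3, 3, 2, 3]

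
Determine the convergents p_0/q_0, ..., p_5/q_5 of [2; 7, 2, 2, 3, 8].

Using the convergent recurrence p_i = a_i*p_{i-1} + p_{i-2}, q_i = a_i*q_{i-1} + q_{i-2} with p_{-2}=0, p_{-1}=1, q_{-2}=1, q_{-1}=0:
  i=0: a_0=2, p_0 = 2*1 + 0 = 2, q_0 = 2*0 + 1 = 1.
  i=1: a_1=7, p_1 = 7*2 + 1 = 15, q_1 = 7*1 + 0 = 7.
  i=2: a_2=2, p_2 = 2*15 + 2 = 32, q_2 = 2*7 + 1 = 15.
  i=3: a_3=2, p_3 = 2*32 + 15 = 79, q_3 = 2*15 + 7 = 37.
  i=4: a_4=3, p_4 = 3*79 + 32 = 269, q_4 = 3*37 + 15 = 126.
  i=5: a_5=8, p_5 = 8*269 + 79 = 2231, q_5 = 8*126 + 37 = 1045.

2/1, 15/7, 32/15, 79/37, 269/126, 2231/1045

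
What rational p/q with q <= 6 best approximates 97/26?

Expand x = 97/26 as a continued fraction with the Euclidean algorithm:
  97 = 3*26 + 19, so a_0 = 3.
  26 = 1*19 + 7, so a_1 = 1.
  19 = 2*7 + 5, so a_2 = 2.
  7 = 1*5 + 2, so a_3 = 1.
  5 = 2*2 + 1, so a_4 = 2.
  2 = 2*1 + 0, so a_5 = 2.
so x = [3; 1, 2, 1, 2, 2].
Convergents (p_i = a_i*p_{i-1} + p_{i-2}, q_i = a_i*q_{i-1} + q_{i-2} with p_{-2}=0, p_{-1}=1, q_{-2}=1, q_{-1}=0), until the denominator exceeds 6:
  i=0: a_0=3, p_0 = 3*1 + 0 = 3, q_0 = 3*0 + 1 = 1.
  i=1: a_1=1, p_1 = 1*3 + 1 = 4, q_1 = 1*1 + 0 = 1.
  i=2: a_2=2, p_2 = 2*4 + 3 = 11, q_2 = 2*1 + 1 = 3.
  i=3: a_3=1, p_3 = 1*11 + 4 = 15, q_3 = 1*3 + 1 = 4.
  i=4: a_4=2, p_4 = 2*15 + 11 = 41, q_4 = 2*4 + 3 = 11.
q_4 = 11 > 6, so the last convergent with denominator <= 6 is p_3/q_3 = 15/4.
The closest fraction with denominator <= 6 is either p_3/q_3 or the intermediate fraction (k*p_3 + p_2)/(k*q_3 + q_2) with the largest k >= 1 whose denominator stays <= 6; these approach x as k grows, and every other convergent or intermediate fraction in range is farther away.
Largest k: floor((6 - q_2)/q_3) = floor((6 - 3)/4) = 0.
Since k = 0, no intermediate fraction beyond p_3/q_3 has denominator <= 6, so the convergent 15/4 is the closest (its error is |97*4 - 15*26|/(26*4) = 2/104).

15/4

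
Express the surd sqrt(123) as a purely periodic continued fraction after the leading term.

Write x_i = (sqrt(123) + m_i)/d_i with (m_0, d_0) = (0, 1). a_0 = floor(sqrt(123)) = 11, since 11^2 = 121 <= 123 < 144 = 12^2.
Iterate m_{i+1} = d_i*a_i - m_i, d_{i+1} = (123 - m_{i+1}^2)/d_i, a_{i+1} = floor((a_0 + m_{i+1})/d_{i+1}):
  m_1 = 1*11 - 0 = 11, d_1 = (123 - 11^2)/1 = 2/1 = 2, a_1 = floor((11 + 11)/2) = 11.
  m_2 = 2*11 - 11 = 11, d_2 = (123 - 11^2)/2 = 2/2 = 1, a_2 = floor((11 + 11)/1) = 22.
  m_3 = 1*22 - 11 = 11, d_3 = (123 - 11^2)/1 = 2/1 = 2: (m_3, d_3) = (m_1, d_1) = (11, 2), so from here the quotients repeat a_1, a_2; the period length is 2.
Hence the expansion of sqrt(123) is a_0 = 11 followed by the repeating block 11, 22 (period 2).

[11; (11, 22)]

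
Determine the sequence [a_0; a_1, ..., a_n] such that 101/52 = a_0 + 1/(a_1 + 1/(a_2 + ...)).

[1; 1, 16, 3]

Run the Euclidean algorithm on 101 and 52; the successive quotients are the partial quotients a_0, a_1, ... (each step inverts the fractional part left over by the previous one):
  101 = 1*52 + 49, so a_0 = 1.
  52 = 1*49 + 3, so a_1 = 1.
  49 = 16*3 + 1, so a_2 = 16.
  3 = 3*1 + 0, so a_3 = 3.
The remainder reaches 0 after 4 divisions, so the expansion has 4 partial quotients, read off in order.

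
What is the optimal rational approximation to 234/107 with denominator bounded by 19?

Expand x = 234/107 as a continued fraction with the Euclidean algorithm:
  234 = 2*107 + 20, so a_0 = 2.
  107 = 5*20 + 7, so a_1 = 5.
  20 = 2*7 + 6, so a_2 = 2.
  7 = 1*6 + 1, so a_3 = 1.
  6 = 6*1 + 0, so a_4 = 6.
so x = [2; 5, 2, 1, 6].
Convergents (p_i = a_i*p_{i-1} + p_{i-2}, q_i = a_i*q_{i-1} + q_{i-2} with p_{-2}=0, p_{-1}=1, q_{-2}=1, q_{-1}=0), until the denominator exceeds 19:
  i=0: a_0=2, p_0 = 2*1 + 0 = 2, q_0 = 2*0 + 1 = 1.
  i=1: a_1=5, p_1 = 5*2 + 1 = 11, q_1 = 5*1 + 0 = 5.
  i=2: a_2=2, p_2 = 2*11 + 2 = 24, q_2 = 2*5 + 1 = 11.
  i=3: a_3=1, p_3 = 1*24 + 11 = 35, q_3 = 1*11 + 5 = 16.
  i=4: a_4=6, p_4 = 6*35 + 24 = 234, q_4 = 6*16 + 11 = 107.
q_4 = 107 > 19, so the last convergent with denominator <= 19 is p_3/q_3 = 35/16.
The closest fraction with denominator <= 19 is either p_3/q_3 or the intermediate fraction (k*p_3 + p_2)/(k*q_3 + q_2) with the largest k >= 1 whose denominator stays <= 19; these approach x as k grows, and every other convergent or intermediate fraction in range is farther away.
Largest k: floor((19 - q_2)/q_3) = floor((19 - 11)/16) = 0.
Since k = 0, no intermediate fraction beyond p_3/q_3 has denominator <= 19, so the convergent 35/16 is the closest (its error is |234*16 - 35*107|/(107*16) = 1/1712).

35/16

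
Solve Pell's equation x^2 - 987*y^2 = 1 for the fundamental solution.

(x, y) = (377, 12)

First expand sqrt(987) as a continued fraction. With x_i = (sqrt(987) + m_i)/d_i and (m_0, d_0) = (0, 1): a_0 = floor(sqrt(987)) = 31, since 31^2 = 961 <= 987 < 1024 = 32^2.
Iterate m_{i+1} = d_i*a_i - m_i, d_{i+1} = (987 - m_{i+1}^2)/d_i, a_{i+1} = floor((a_0 + m_{i+1})/d_{i+1}):
  m_1 = 1*31 - 0 = 31, d_1 = (987 - 31^2)/1 = 26/1 = 26, a_1 = floor((31 + 31)/26) = 2.
  m_2 = 26*2 - 31 = 21, d_2 = (987 - 21^2)/26 = 546/26 = 21, a_2 = floor((31 + 21)/21) = 2.
  m_3 = 21*2 - 21 = 21, d_3 = (987 - 21^2)/21 = 546/21 = 26, a_3 = floor((31 + 21)/26) = 2.
  m_4 = 26*2 - 21 = 31, d_4 = (987 - 31^2)/26 = 26/26 = 1, a_4 = floor((31 + 31)/1) = 62.
  m_5 = 1*62 - 31 = 31, d_5 = (987 - 31^2)/1 = 26/1 = 26: (m_5, d_5) = (m_1, d_1) = (31, 26), so from here the quotients repeat a_1, ..., a_4; the period length is 4.
So sqrt(987) = [31; (2, 2, 2, 62)] with period length k = 4.
k is even, so the fundamental solution of x^2 - 987y^2 = 1 is (p_{k-1}, q_{k-1}) = (p_3, q_3); compute convergents through index 3.
Convergents (p_i = a_i*p_{i-1} + p_{i-2}, q_i = a_i*q_{i-1} + q_{i-2} with p_{-2}=0, p_{-1}=1, q_{-2}=1, q_{-1}=0):
  i=0: a_0=31, p_0 = 31*1 + 0 = 31, q_0 = 31*0 + 1 = 1.
  i=1: a_1=2, p_1 = 2*31 + 1 = 63, q_1 = 2*1 + 0 = 2.
  i=2: a_2=2, p_2 = 2*63 + 31 = 157, q_2 = 2*2 + 1 = 5.
  i=3: a_3=2, p_3 = 2*157 + 63 = 377, q_3 = 2*5 + 2 = 12.
Check: 377^2 - 987*12^2 = 142129 - 142128 = 1, so (x, y) = (377, 12) solves the equation, and by the theorem it is the least positive solution.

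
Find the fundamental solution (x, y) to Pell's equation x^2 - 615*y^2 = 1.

(x, y) = (124, 5)

First expand sqrt(615) as a continued fraction. With x_i = (sqrt(615) + m_i)/d_i and (m_0, d_0) = (0, 1): a_0 = floor(sqrt(615)) = 24, since 24^2 = 576 <= 615 < 625 = 25^2.
Iterate m_{i+1} = d_i*a_i - m_i, d_{i+1} = (615 - m_{i+1}^2)/d_i, a_{i+1} = floor((a_0 + m_{i+1})/d_{i+1}):
  m_1 = 1*24 - 0 = 24, d_1 = (615 - 24^2)/1 = 39/1 = 39, a_1 = floor((24 + 24)/39) = 1.
  m_2 = 39*1 - 24 = 15, d_2 = (615 - 15^2)/39 = 390/39 = 10, a_2 = floor((24 + 15)/10) = 3.
  m_3 = 10*3 - 15 = 15, d_3 = (615 - 15^2)/10 = 390/10 = 39, a_3 = floor((24 + 15)/39) = 1.
  m_4 = 39*1 - 15 = 24, d_4 = (615 - 24^2)/39 = 39/39 = 1, a_4 = floor((24 + 24)/1) = 48.
  m_5 = 1*48 - 24 = 24, d_5 = (615 - 24^2)/1 = 39/1 = 39: (m_5, d_5) = (m_1, d_1) = (24, 39), so from here the quotients repeat a_1, ..., a_4; the period length is 4.
So sqrt(615) = [24; (1, 3, 1, 48)] with period length k = 4.
k is even, so the fundamental solution of x^2 - 615y^2 = 1 is (p_{k-1}, q_{k-1}) = (p_3, q_3); compute convergents through index 3.
Convergents (p_i = a_i*p_{i-1} + p_{i-2}, q_i = a_i*q_{i-1} + q_{i-2} with p_{-2}=0, p_{-1}=1, q_{-2}=1, q_{-1}=0):
  i=0: a_0=24, p_0 = 24*1 + 0 = 24, q_0 = 24*0 + 1 = 1.
  i=1: a_1=1, p_1 = 1*24 + 1 = 25, q_1 = 1*1 + 0 = 1.
  i=2: a_2=3, p_2 = 3*25 + 24 = 99, q_2 = 3*1 + 1 = 4.
  i=3: a_3=1, p_3 = 1*99 + 25 = 124, q_3 = 1*4 + 1 = 5.
Check: 124^2 - 615*5^2 = 15376 - 15375 = 1, so (x, y) = (124, 5) solves the equation, and by the theorem it is the least positive solution.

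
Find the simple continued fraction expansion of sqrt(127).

Write x_i = (sqrt(127) + m_i)/d_i with (m_0, d_0) = (0, 1). a_0 = floor(sqrt(127)) = 11, since 11^2 = 121 <= 127 < 144 = 12^2.
Iterate m_{i+1} = d_i*a_i - m_i, d_{i+1} = (127 - m_{i+1}^2)/d_i, a_{i+1} = floor((a_0 + m_{i+1})/d_{i+1}):
  m_1 = 1*11 - 0 = 11, d_1 = (127 - 11^2)/1 = 6/1 = 6, a_1 = floor((11 + 11)/6) = 3.
  m_2 = 6*3 - 11 = 7, d_2 = (127 - 7^2)/6 = 78/6 = 13, a_2 = floor((11 + 7)/13) = 1.
  m_3 = 13*1 - 7 = 6, d_3 = (127 - 6^2)/13 = 91/13 = 7, a_3 = floor((11 + 6)/7) = 2.
  m_4 = 7*2 - 6 = 8, d_4 = (127 - 8^2)/7 = 63/7 = 9, a_4 = floor((11 + 8)/9) = 2.
  m_5 = 9*2 - 8 = 10, d_5 = (127 - 10^2)/9 = 27/9 = 3, a_5 = floor((11 + 10)/3) = 7.
  m_6 = 3*7 - 10 = 11, d_6 = (127 - 11^2)/3 = 6/3 = 2, a_6 = floor((11 + 11)/2) = 11.
  m_7 = 2*11 - 11 = 11, d_7 = (127 - 11^2)/2 = 6/2 = 3, a_7 = floor((11 + 11)/3) = 7.
  m_8 = 3*7 - 11 = 10, d_8 = (127 - 10^2)/3 = 27/3 = 9, a_8 = floor((11 + 10)/9) = 2.
  m_9 = 9*2 - 10 = 8, d_9 = (127 - 8^2)/9 = 63/9 = 7, a_9 = floor((11 + 8)/7) = 2.
  m_10 = 7*2 - 8 = 6, d_10 = (127 - 6^2)/7 = 91/7 = 13, a_10 = floor((11 + 6)/13) = 1.
  m_11 = 13*1 - 6 = 7, d_11 = (127 - 7^2)/13 = 78/13 = 6, a_11 = floor((11 + 7)/6) = 3.
  m_12 = 6*3 - 7 = 11, d_12 = (127 - 11^2)/6 = 6/6 = 1, a_12 = floor((11 + 11)/1) = 22.
  m_13 = 1*22 - 11 = 11, d_13 = (127 - 11^2)/1 = 6/1 = 6: (m_13, d_13) = (m_1, d_1) = (11, 6), so from here the quotients repeat a_1, ..., a_12; the period length is 12.
Hence the expansion of sqrt(127) is a_0 = 11 followed by the repeating block 3, 1, 2, 2, 7, 11, 7, 2, 2, 1, 3, 22 (period 12).

[11; (3, 1, 2, 2, 7, 11, 7, 2, 2, 1, 3, 22)]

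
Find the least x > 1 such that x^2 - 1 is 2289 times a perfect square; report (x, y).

(x, y) = (2883049, 60260)

First expand sqrt(2289) as a continued fraction. With x_i = (sqrt(2289) + m_i)/d_i and (m_0, d_0) = (0, 1): a_0 = floor(sqrt(2289)) = 47, since 47^2 = 2209 <= 2289 < 2304 = 48^2.
Iterate m_{i+1} = d_i*a_i - m_i, d_{i+1} = (2289 - m_{i+1}^2)/d_i, a_{i+1} = floor((a_0 + m_{i+1})/d_{i+1}):
  m_1 = 1*47 - 0 = 47, d_1 = (2289 - 47^2)/1 = 80/1 = 80, a_1 = floor((47 + 47)/80) = 1.
  m_2 = 80*1 - 47 = 33, d_2 = (2289 - 33^2)/80 = 1200/80 = 15, a_2 = floor((47 + 33)/15) = 5.
  m_3 = 15*5 - 33 = 42, d_3 = (2289 - 42^2)/15 = 525/15 = 35, a_3 = floor((47 + 42)/35) = 2.
  m_4 = 35*2 - 42 = 28, d_4 = (2289 - 28^2)/35 = 1505/35 = 43, a_4 = floor((47 + 28)/43) = 1.
  m_5 = 43*1 - 28 = 15, d_5 = (2289 - 15^2)/43 = 2064/43 = 48, a_5 = floor((47 + 15)/48) = 1.
  m_6 = 48*1 - 15 = 33, d_6 = (2289 - 33^2)/48 = 1200/48 = 25, a_6 = floor((47 + 33)/25) = 3.
  m_7 = 25*3 - 33 = 42, d_7 = (2289 - 42^2)/25 = 525/25 = 21, a_7 = floor((47 + 42)/21) = 4.
  m_8 = 21*4 - 42 = 42, d_8 = (2289 - 42^2)/21 = 525/21 = 25, a_8 = floor((47 + 42)/25) = 3.
  m_9 = 25*3 - 42 = 33, d_9 = (2289 - 33^2)/25 = 1200/25 = 48, a_9 = floor((47 + 33)/48) = 1.
  m_10 = 48*1 - 33 = 15, d_10 = (2289 - 15^2)/48 = 2064/48 = 43, a_10 = floor((47 + 15)/43) = 1.
  m_11 = 43*1 - 15 = 28, d_11 = (2289 - 28^2)/43 = 1505/43 = 35, a_11 = floor((47 + 28)/35) = 2.
  m_12 = 35*2 - 28 = 42, d_12 = (2289 - 42^2)/35 = 525/35 = 15, a_12 = floor((47 + 42)/15) = 5.
  m_13 = 15*5 - 42 = 33, d_13 = (2289 - 33^2)/15 = 1200/15 = 80, a_13 = floor((47 + 33)/80) = 1.
  m_14 = 80*1 - 33 = 47, d_14 = (2289 - 47^2)/80 = 80/80 = 1, a_14 = floor((47 + 47)/1) = 94.
  m_15 = 1*94 - 47 = 47, d_15 = (2289 - 47^2)/1 = 80/1 = 80: (m_15, d_15) = (m_1, d_1) = (47, 80), so from here the quotients repeat a_1, ..., a_14; the period length is 14.
So sqrt(2289) = [47; (1, 5, 2, 1, 1, 3, 4, 3, 1, 1, 2, 5, 1, 94)] with period length k = 14.
k is even, so the fundamental solution of x^2 - 2289y^2 = 1 is (p_{k-1}, q_{k-1}) = (p_13, q_13); compute convergents through index 13.
Convergents (p_i = a_i*p_{i-1} + p_{i-2}, q_i = a_i*q_{i-1} + q_{i-2} with p_{-2}=0, p_{-1}=1, q_{-2}=1, q_{-1}=0):
  i=0: a_0=47, p_0 = 47*1 + 0 = 47, q_0 = 47*0 + 1 = 1.
  i=1: a_1=1, p_1 = 1*47 + 1 = 48, q_1 = 1*1 + 0 = 1.
  i=2: a_2=5, p_2 = 5*48 + 47 = 287, q_2 = 5*1 + 1 = 6.
  i=3: a_3=2, p_3 = 2*287 + 48 = 622, q_3 = 2*6 + 1 = 13.
  i=4: a_4=1, p_4 = 1*622 + 287 = 909, q_4 = 1*13 + 6 = 19.
  i=5: a_5=1, p_5 = 1*909 + 622 = 1531, q_5 = 1*19 + 13 = 32.
  i=6: a_6=3, p_6 = 3*1531 + 909 = 5502, q_6 = 3*32 + 19 = 115.
  i=7: a_7=4, p_7 = 4*5502 + 1531 = 23539, q_7 = 4*115 + 32 = 492.
  i=8: a_8=3, p_8 = 3*23539 + 5502 = 76119, q_8 = 3*492 + 115 = 1591.
  i=9: a_9=1, p_9 = 1*76119 + 23539 = 99658, q_9 = 1*1591 + 492 = 2083.
  i=10: a_10=1, p_10 = 1*99658 + 76119 = 175777, q_10 = 1*2083 + 1591 = 3674.
  i=11: a_11=2, p_11 = 2*175777 + 99658 = 451212, q_11 = 2*3674 + 2083 = 9431.
  i=12: a_12=5, p_12 = 5*451212 + 175777 = 2431837, q_12 = 5*9431 + 3674 = 50829.
  i=13: a_13=1, p_13 = 1*2431837 + 451212 = 2883049, q_13 = 1*50829 + 9431 = 60260.
Check: 2883049^2 - 2289*60260^2 = 8311971536401 - 8311971536400 = 1, so (x, y) = (2883049, 60260) solves the equation, and by the theorem it is the least positive solution.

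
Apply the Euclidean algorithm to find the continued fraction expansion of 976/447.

Run the Euclidean algorithm on 976 and 447; the successive quotients are the partial quotients a_0, a_1, ... (each step inverts the fractional part left over by the previous one):
  976 = 2*447 + 82, so a_0 = 2.
  447 = 5*82 + 37, so a_1 = 5.
  82 = 2*37 + 8, so a_2 = 2.
  37 = 4*8 + 5, so a_3 = 4.
  8 = 1*5 + 3, so a_4 = 1.
  5 = 1*3 + 2, so a_5 = 1.
  3 = 1*2 + 1, so a_6 = 1.
  2 = 2*1 + 0, so a_7 = 2.
The remainder reaches 0 after 8 divisions, so the expansion has 8 partial quotients, read off in order.

[2; 5, 2, 4, 1, 1, 1, 2]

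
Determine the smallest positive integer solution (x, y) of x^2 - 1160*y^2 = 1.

(x, y) = (579, 17)

First expand sqrt(1160) as a continued fraction. With x_i = (sqrt(1160) + m_i)/d_i and (m_0, d_0) = (0, 1): a_0 = floor(sqrt(1160)) = 34, since 34^2 = 1156 <= 1160 < 1225 = 35^2.
Iterate m_{i+1} = d_i*a_i - m_i, d_{i+1} = (1160 - m_{i+1}^2)/d_i, a_{i+1} = floor((a_0 + m_{i+1})/d_{i+1}):
  m_1 = 1*34 - 0 = 34, d_1 = (1160 - 34^2)/1 = 4/1 = 4, a_1 = floor((34 + 34)/4) = 17.
  m_2 = 4*17 - 34 = 34, d_2 = (1160 - 34^2)/4 = 4/4 = 1, a_2 = floor((34 + 34)/1) = 68.
  m_3 = 1*68 - 34 = 34, d_3 = (1160 - 34^2)/1 = 4/1 = 4: (m_3, d_3) = (m_1, d_1) = (34, 4), so from here the quotients repeat a_1, a_2; the period length is 2.
So sqrt(1160) = [34; (17, 68)] with period length k = 2.
k is even, so the fundamental solution of x^2 - 1160y^2 = 1 is (p_{k-1}, q_{k-1}) = (p_1, q_1); compute convergents through index 1.
Convergents (p_i = a_i*p_{i-1} + p_{i-2}, q_i = a_i*q_{i-1} + q_{i-2} with p_{-2}=0, p_{-1}=1, q_{-2}=1, q_{-1}=0):
  i=0: a_0=34, p_0 = 34*1 + 0 = 34, q_0 = 34*0 + 1 = 1.
  i=1: a_1=17, p_1 = 17*34 + 1 = 579, q_1 = 17*1 + 0 = 17.
Check: 579^2 - 1160*17^2 = 335241 - 335240 = 1, so (x, y) = (579, 17) solves the equation, and by the theorem it is the least positive solution.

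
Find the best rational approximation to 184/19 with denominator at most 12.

97/10

Expand x = 184/19 as a continued fraction with the Euclidean algorithm:
  184 = 9*19 + 13, so a_0 = 9.
  19 = 1*13 + 6, so a_1 = 1.
  13 = 2*6 + 1, so a_2 = 2.
  6 = 6*1 + 0, so a_3 = 6.
so x = [9; 1, 2, 6].
Convergents (p_i = a_i*p_{i-1} + p_{i-2}, q_i = a_i*q_{i-1} + q_{i-2} with p_{-2}=0, p_{-1}=1, q_{-2}=1, q_{-1}=0), until the denominator exceeds 12:
  i=0: a_0=9, p_0 = 9*1 + 0 = 9, q_0 = 9*0 + 1 = 1.
  i=1: a_1=1, p_1 = 1*9 + 1 = 10, q_1 = 1*1 + 0 = 1.
  i=2: a_2=2, p_2 = 2*10 + 9 = 29, q_2 = 2*1 + 1 = 3.
  i=3: a_3=6, p_3 = 6*29 + 10 = 184, q_3 = 6*3 + 1 = 19.
q_3 = 19 > 12, so the last convergent with denominator <= 12 is p_2/q_2 = 29/3.
The closest fraction with denominator <= 12 is either p_2/q_2 or the intermediate fraction (k*p_2 + p_1)/(k*q_2 + q_1) with the largest k >= 1 whose denominator stays <= 12; these approach x as k grows, and every other convergent or intermediate fraction in range is farther away.
Largest k: floor((12 - q_1)/q_2) = floor((12 - 1)/3) = 3.
That gives (3*29 + 10)/(3*3 + 1) = 97/10.
Compare the errors: |x - 29/3| = |184*3 - 29*19|/(19*3) = 1/57, and |x - 97/10| = |184*10 - 97*19|/(19*10) = 3/190.
Cross-multiplying, 3*57 = 171 < 190 = 1*190, so 3/190 is smaller: the intermediate fraction 97/10 is closer to x than 29/3.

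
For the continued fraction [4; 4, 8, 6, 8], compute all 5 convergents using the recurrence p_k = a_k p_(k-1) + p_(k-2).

4/1, 17/4, 140/33, 857/202, 6996/1649

Using the convergent recurrence p_i = a_i*p_{i-1} + p_{i-2}, q_i = a_i*q_{i-1} + q_{i-2} with p_{-2}=0, p_{-1}=1, q_{-2}=1, q_{-1}=0:
  i=0: a_0=4, p_0 = 4*1 + 0 = 4, q_0 = 4*0 + 1 = 1.
  i=1: a_1=4, p_1 = 4*4 + 1 = 17, q_1 = 4*1 + 0 = 4.
  i=2: a_2=8, p_2 = 8*17 + 4 = 140, q_2 = 8*4 + 1 = 33.
  i=3: a_3=6, p_3 = 6*140 + 17 = 857, q_3 = 6*33 + 4 = 202.
  i=4: a_4=8, p_4 = 8*857 + 140 = 6996, q_4 = 8*202 + 33 = 1649.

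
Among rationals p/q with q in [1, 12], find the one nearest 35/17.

Expand x = 35/17 as a continued fraction with the Euclidean algorithm:
  35 = 2*17 + 1, so a_0 = 2.
  17 = 17*1 + 0, so a_1 = 17.
so x = [2; 17].
Convergents (p_i = a_i*p_{i-1} + p_{i-2}, q_i = a_i*q_{i-1} + q_{i-2} with p_{-2}=0, p_{-1}=1, q_{-2}=1, q_{-1}=0), until the denominator exceeds 12:
  i=0: a_0=2, p_0 = 2*1 + 0 = 2, q_0 = 2*0 + 1 = 1.
  i=1: a_1=17, p_1 = 17*2 + 1 = 35, q_1 = 17*1 + 0 = 17.
q_1 = 17 > 12, so the last convergent with denominator <= 12 is p_0/q_0 = 2/1.
The closest fraction with denominator <= 12 is either p_0/q_0 or the intermediate fraction (k*p_0 + p_{-1})/(k*q_0 + q_{-1}) with the largest k >= 1 whose denominator stays <= 12; these approach x as k grows, and every other convergent or intermediate fraction in range is farther away.
Largest k: floor((12 - q_{-1})/q_0) = floor((12 - 0)/1) = 12 (using the seeds p_{-1} = 1, q_{-1} = 0).
That gives (12*2 + 1)/(12*1 + 0) = 25/12.
Compare the errors: |x - 2/1| = |35*1 - 2*17|/(17*1) = 1/17, and |x - 25/12| = |35*12 - 25*17|/(17*12) = 5/204.
Cross-multiplying, 5*17 = 85 < 204 = 1*204, so 5/204 is smaller: the intermediate fraction 25/12 is closer to x than 2/1.

25/12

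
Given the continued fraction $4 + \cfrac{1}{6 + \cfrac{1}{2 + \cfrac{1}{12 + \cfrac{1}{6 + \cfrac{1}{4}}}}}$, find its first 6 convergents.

Using the convergent recurrence p_i = a_i*p_{i-1} + p_{i-2}, q_i = a_i*q_{i-1} + q_{i-2} with p_{-2}=0, p_{-1}=1, q_{-2}=1, q_{-1}=0:
  i=0: a_0=4, p_0 = 4*1 + 0 = 4, q_0 = 4*0 + 1 = 1.
  i=1: a_1=6, p_1 = 6*4 + 1 = 25, q_1 = 6*1 + 0 = 6.
  i=2: a_2=2, p_2 = 2*25 + 4 = 54, q_2 = 2*6 + 1 = 13.
  i=3: a_3=12, p_3 = 12*54 + 25 = 673, q_3 = 12*13 + 6 = 162.
  i=4: a_4=6, p_4 = 6*673 + 54 = 4092, q_4 = 6*162 + 13 = 985.
  i=5: a_5=4, p_5 = 4*4092 + 673 = 17041, q_5 = 4*985 + 162 = 4102.

4/1, 25/6, 54/13, 673/162, 4092/985, 17041/4102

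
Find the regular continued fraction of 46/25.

[1; 1, 5, 4]

Run the Euclidean algorithm on 46 and 25; the successive quotients are the partial quotients a_0, a_1, ... (each step inverts the fractional part left over by the previous one):
  46 = 1*25 + 21, so a_0 = 1.
  25 = 1*21 + 4, so a_1 = 1.
  21 = 5*4 + 1, so a_2 = 5.
  4 = 4*1 + 0, so a_3 = 4.
The remainder reaches 0 after 4 divisions, so the expansion has 4 partial quotients, read off in order.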